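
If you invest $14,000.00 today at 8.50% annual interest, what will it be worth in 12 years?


Future value formula: FV = PV × (1 + r)^t
FV = $14,000.00 × (1 + 0.085)^12
FV = $14,000.00 × 2.6616862
FV = $37,263.61

FV = PV × (1 + r)^t = $37,263.61


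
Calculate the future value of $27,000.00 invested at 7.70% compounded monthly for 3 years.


Compound interest formula: A = P(1 + r/n)^(nt)
A = $27,000.00 × (1 + 0.077/12)^(12 × 3)
Growth factor: (1 + 0.077/12)^36 = 1.258930
A = $27,000.00 × 1.258930
A = $33,991.11

A = P(1 + r/n)^(nt) = $33,991.11


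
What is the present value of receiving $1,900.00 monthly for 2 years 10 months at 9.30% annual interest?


Present value of an ordinary annuity: PV = PMT × (1 − (1 + r)^(−n)) / r
Monthly rate r = 0.093/12 = 0.00775, n = 34
PV = $1,900.00 × (1 − (1 + 0.093/12)^(−34)) / (0.093/12)
PV = $1,900.00 × 29.788577
PV = $56,598.30

PV = PMT × (1-(1+r)^(-n))/r = $56,598.30


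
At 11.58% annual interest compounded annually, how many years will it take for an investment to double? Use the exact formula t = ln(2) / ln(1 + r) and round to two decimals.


Doubling condition: (1 + r)^t = 2
Take ln of both sides: t × ln(1 + r) = ln(2)
t = ln(2) / ln(1 + r)
t = 0.693147 / 0.109572
t = 6.33

t = ln(2) / ln(1 + r) = 6.33 years


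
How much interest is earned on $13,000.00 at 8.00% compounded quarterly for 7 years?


Compound interest earned = final amount − principal.
A = P(1 + r/n)^(nt) = $13,000.00 × (1 + 0.08/4)^(4 × 7) = $22,633.31
Interest = A − P = $22,633.31 − $13,000.00 = $9,633.31

Interest = A - P = $9,633.31


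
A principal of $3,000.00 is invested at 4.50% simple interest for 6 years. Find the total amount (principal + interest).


Total amount formula: A = P(1 + rt) = P + P·r·t
Interest: I = P × r × t = $3,000.00 × 0.045 × 6 = $810.00
A = P + I = $3,000.00 + $810.00 = $3,810.00

A = P + I = P(1 + rt) = $3,810.00


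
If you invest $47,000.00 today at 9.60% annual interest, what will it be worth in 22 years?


Future value formula: FV = PV × (1 + r)^t
FV = $47,000.00 × (1 + 0.096)^22
FV = $47,000.00 × 7.5133253
FV = $353,126.29

FV = PV × (1 + r)^t = $353,126.29


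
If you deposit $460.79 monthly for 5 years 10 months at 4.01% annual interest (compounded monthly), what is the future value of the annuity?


Future value of an ordinary annuity: FV = PMT × ((1 + r)^n − 1) / r
Monthly rate r = 0.0401/12 ≈ 0.00334167, n = 70
FV = $460.79 × ((1 + 0.0401/12)^70 − 1) / (0.0401/12)
FV = $460.79 × 78.717172
FV = $36,272.09

FV = PMT × ((1+r)^n - 1)/r = $36,272.09


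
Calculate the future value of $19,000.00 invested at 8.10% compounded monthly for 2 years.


Compound interest formula: A = P(1 + r/n)^(nt)
A = $19,000.00 × (1 + 0.081/12)^(12 × 2)
Growth factor: (1 + 0.081/12)^24 = 1.1752204
A = $19,000.00 × 1.1752204
A = $22,329.19

A = P(1 + r/n)^(nt) = $22,329.19


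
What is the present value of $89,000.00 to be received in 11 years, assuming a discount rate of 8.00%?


Present value formula: PV = FV / (1 + r)^t
PV = $89,000.00 / (1 + 0.08)^11
PV = $89,000.00 / 2.331639
PV = $38,170.57

PV = FV / (1 + r)^t = $38,170.57


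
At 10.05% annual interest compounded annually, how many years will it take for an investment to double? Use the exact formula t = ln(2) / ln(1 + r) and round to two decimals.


Doubling condition: (1 + r)^t = 2
Take ln of both sides: t × ln(1 + r) = ln(2)
t = ln(2) / ln(1 + r)
t = 0.693147 / 0.095765
t = 7.24

t = ln(2) / ln(1 + r) = 7.24 years


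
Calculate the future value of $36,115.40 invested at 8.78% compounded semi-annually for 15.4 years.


Compound interest formula: A = P(1 + r/n)^(nt)
A = $36,115.40 × (1 + 0.0878/2)^(2 × 15.4)
Growth factor: (1 + 0.0878/2)^30.8 = 3.7557273
A = $36,115.40 × 3.7557273
A = $135,639.59

A = P(1 + r/n)^(nt) = $135,639.59


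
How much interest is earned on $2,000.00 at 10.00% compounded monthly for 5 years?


Compound interest earned = final amount − principal.
A = P(1 + r/n)^(nt) = $2,000.00 × (1 + 0.1/12)^(12 × 5) = $3,290.62
Interest = A − P = $3,290.62 − $2,000.00 = $1,290.62

Interest = A - P = $1,290.62


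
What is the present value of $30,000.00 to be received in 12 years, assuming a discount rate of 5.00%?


Present value formula: PV = FV / (1 + r)^t
PV = $30,000.00 / (1 + 0.05)^12
PV = $30,000.00 / 1.7958563
PV = $16,705.12

PV = FV / (1 + r)^t = $16,705.12


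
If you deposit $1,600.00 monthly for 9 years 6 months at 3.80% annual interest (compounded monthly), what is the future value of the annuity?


Future value of an ordinary annuity: FV = PMT × ((1 + r)^n − 1) / r
Monthly rate r = 0.038/12 ≈ 0.00316667, n = 114
FV = $1,600.00 × ((1 + 0.038/12)^114 − 1) / (0.038/12)
FV = $1,600.00 × 137.035369
FV = $219,256.59

FV = PMT × ((1+r)^n - 1)/r = $219,256.59


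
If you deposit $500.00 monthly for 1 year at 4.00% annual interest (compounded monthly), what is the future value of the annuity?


Future value of an ordinary annuity: FV = PMT × ((1 + r)^n − 1) / r
Monthly rate r = 0.04/12 ≈ 0.00333333, n = 12
FV = $500.00 × ((1 + 0.04/12)^12 − 1) / (0.04/12)
FV = $500.00 × 12.222463
FV = $6,111.23

FV = PMT × ((1+r)^n - 1)/r = $6,111.23


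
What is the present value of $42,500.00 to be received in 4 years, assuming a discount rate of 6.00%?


Present value formula: PV = FV / (1 + r)^t
PV = $42,500.00 / (1 + 0.06)^4
PV = $42,500.00 / 1.262477
PV = $33,663.98

PV = FV / (1 + r)^t = $33,663.98


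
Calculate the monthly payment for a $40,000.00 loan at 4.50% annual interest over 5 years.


Loan payment formula: PMT = PV × r / (1 − (1 + r)^(−n))
Monthly rate r = 0.045/12 = 0.00375, n = 60 months
Denominator: 1 − (1 + 0.045/12)^(−60) = 0.201148
PMT = $40,000.00 × (0.045/12) / 0.201148
PMT = $745.72 per month

PMT = PV × r / (1-(1+r)^(-n)) = $745.72/month


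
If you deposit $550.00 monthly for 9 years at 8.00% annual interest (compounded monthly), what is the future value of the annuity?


Future value of an ordinary annuity: FV = PMT × ((1 + r)^n − 1) / r
Monthly rate r = 0.08/12 ≈ 0.00666667, n = 108
FV = $550.00 × ((1 + 0.08/12)^108 − 1) / (0.08/12)
FV = $550.00 × 157.429535
FV = $86,586.24

FV = PMT × ((1+r)^n - 1)/r = $86,586.24


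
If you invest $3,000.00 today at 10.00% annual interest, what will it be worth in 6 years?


Future value formula: FV = PV × (1 + r)^t
FV = $3,000.00 × (1 + 0.1)^6
FV = $3,000.00 × 1.771561
FV = $5,314.68

FV = PV × (1 + r)^t = $5,314.68


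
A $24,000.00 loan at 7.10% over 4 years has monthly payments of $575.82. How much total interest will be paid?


Total paid over the life of the loan = PMT × n.
Total paid = $575.82 × 48 = $27,639.36
Total interest = total paid − principal = $27,639.36 − $24,000.00 = $3,639.36

Total interest = (PMT × n) - PV = $3,639.36


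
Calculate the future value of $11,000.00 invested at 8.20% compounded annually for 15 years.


Compound interest formula: A = P(1 + r/n)^(nt)
A = $11,000.00 × (1 + 0.082/1)^(1 × 15)
Growth factor: (1 + 0.082/1)^15 = 3.261436
A = $11,000.00 × 3.261436
A = $35,875.80

A = P(1 + r/n)^(nt) = $35,875.80


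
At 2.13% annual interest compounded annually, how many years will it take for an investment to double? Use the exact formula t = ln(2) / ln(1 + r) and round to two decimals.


Doubling condition: (1 + r)^t = 2
Take ln of both sides: t × ln(1 + r) = ln(2)
t = ln(2) / ln(1 + r)
t = 0.693147 / 0.021076
t = 32.89

t = ln(2) / ln(1 + r) = 32.89 years


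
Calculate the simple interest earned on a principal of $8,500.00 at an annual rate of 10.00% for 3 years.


Simple interest formula: I = P × r × t
I = $8,500.00 × 0.1 × 3
I = $2,550.00

I = P × r × t = $2,550.00


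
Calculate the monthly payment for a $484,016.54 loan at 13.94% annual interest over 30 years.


Loan payment formula: PMT = PV × r / (1 − (1 + r)^(−n))
Monthly rate r = 0.1394/12 ≈ 0.01161667, n = 360 months
Denominator: 1 − (1 + 0.1394/12)^(−360) = 0.9843596
PMT = $484,016.54 × (0.1394/12) / 0.9843596
PMT = $5,712.00 per month

PMT = PV × r / (1-(1+r)^(-n)) = $5,712.00/month


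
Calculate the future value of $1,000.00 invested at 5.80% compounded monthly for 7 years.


Compound interest formula: A = P(1 + r/n)^(nt)
A = $1,000.00 × (1 + 0.058/12)^(12 × 7)
Growth factor: (1 + 0.058/12)^84 = 1.4993355
A = $1,000.00 × 1.4993355
A = $1,499.34

A = P(1 + r/n)^(nt) = $1,499.34


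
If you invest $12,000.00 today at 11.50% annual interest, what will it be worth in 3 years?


Future value formula: FV = PV × (1 + r)^t
FV = $12,000.00 × (1 + 0.115)^3
FV = $12,000.00 × 1.386196
FV = $16,634.35

FV = PV × (1 + r)^t = $16,634.35


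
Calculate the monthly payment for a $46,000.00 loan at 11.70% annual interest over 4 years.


Loan payment formula: PMT = PV × r / (1 − (1 + r)^(−n))
Monthly rate r = 0.117/12 = 0.00975, n = 48 months
Denominator: 1 − (1 + 0.117/12)^(−48) = 0.372325
PMT = $46,000.00 × (0.117/12) / 0.372325
PMT = $1,204.59 per month

PMT = PV × r / (1-(1+r)^(-n)) = $1,204.59/month


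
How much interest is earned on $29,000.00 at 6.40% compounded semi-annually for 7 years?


Compound interest earned = final amount − principal.
A = P(1 + r/n)^(nt) = $29,000.00 × (1 + 0.064/2)^(2 × 7) = $45,072.72
Interest = A − P = $45,072.72 − $29,000.00 = $16,072.72

Interest = A - P = $16,072.72


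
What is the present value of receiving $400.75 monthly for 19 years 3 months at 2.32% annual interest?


Present value of an ordinary annuity: PV = PMT × (1 − (1 + r)^(−n)) / r
Monthly rate r = 0.0232/12 ≈ 0.00193333, n = 231
PV = $400.75 × (1 − (1 + 0.0232/12)^(−231)) / (0.0232/12)
PV = $400.75 × 186.167746
PV = $74,606.72

PV = PMT × (1-(1+r)^(-n))/r = $74,606.72


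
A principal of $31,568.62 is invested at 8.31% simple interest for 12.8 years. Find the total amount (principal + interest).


Total amount formula: A = P(1 + rt) = P + P·r·t
Interest: I = P × r × t = $31,568.62 × 0.0831 × 12.8 = $33,578.91
A = P + I = $31,568.62 + $33,578.91 = $65,147.53

A = P + I = P(1 + rt) = $65,147.53


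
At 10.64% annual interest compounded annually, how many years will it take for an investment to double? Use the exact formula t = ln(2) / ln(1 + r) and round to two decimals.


Doubling condition: (1 + r)^t = 2
Take ln of both sides: t × ln(1 + r) = ln(2)
t = ln(2) / ln(1 + r)
t = 0.693147 / 0.101112
t = 6.86

t = ln(2) / ln(1 + r) = 6.86 years


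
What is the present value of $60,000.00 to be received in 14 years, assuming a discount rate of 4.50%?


Present value formula: PV = FV / (1 + r)^t
PV = $60,000.00 / (1 + 0.045)^14
PV = $60,000.00 / 1.851945
PV = $32,398.37

PV = FV / (1 + r)^t = $32,398.37


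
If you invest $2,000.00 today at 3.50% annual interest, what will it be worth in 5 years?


Future value formula: FV = PV × (1 + r)^t
FV = $2,000.00 × (1 + 0.035)^5
FV = $2,000.00 × 1.187686
FV = $2,375.37

FV = PV × (1 + r)^t = $2,375.37


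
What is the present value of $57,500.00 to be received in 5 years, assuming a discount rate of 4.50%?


Present value formula: PV = FV / (1 + r)^t
PV = $57,500.00 / (1 + 0.045)^5
PV = $57,500.00 / 1.2461819
PV = $46,140.94

PV = FV / (1 + r)^t = $46,140.94


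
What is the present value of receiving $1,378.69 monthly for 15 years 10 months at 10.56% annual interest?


Present value of an ordinary annuity: PV = PMT × (1 − (1 + r)^(−n)) / r
Monthly rate r = 0.1056/12 = 0.0088, n = 190
PV = $1,378.69 × (1 − (1 + 0.1056/12)^(−190)) / (0.1056/12)
PV = $1,378.69 × 92.130675
PV = $127,019.64

PV = PMT × (1-(1+r)^(-n))/r = $127,019.64


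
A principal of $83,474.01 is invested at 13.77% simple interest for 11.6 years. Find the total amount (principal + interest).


Total amount formula: A = P(1 + rt) = P + P·r·t
Interest: I = P × r × t = $83,474.01 × 0.1377 × 11.6 = $133,334.71
A = P + I = $83,474.01 + $133,334.71 = $216,808.72

A = P + I = P(1 + rt) = $216,808.72


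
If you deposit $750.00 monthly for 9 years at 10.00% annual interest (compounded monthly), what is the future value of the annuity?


Future value of an ordinary annuity: FV = PMT × ((1 + r)^n − 1) / r
Monthly rate r = 0.1/12 ≈ 0.00833333, n = 108
FV = $750.00 × ((1 + 0.1/12)^108 − 1) / (0.1/12)
FV = $750.00 × 174.053713
FV = $130,540.28

FV = PMT × ((1+r)^n - 1)/r = $130,540.28


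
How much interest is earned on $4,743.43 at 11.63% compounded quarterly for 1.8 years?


Compound interest earned = final amount − principal.
A = P(1 + r/n)^(nt) = $4,743.43 × (1 + 0.1163/4)^(4 × 1.8) = $5,830.57
Interest = A − P = $5,830.57 − $4,743.43 = $1,087.14

Interest = A - P = $1,087.14


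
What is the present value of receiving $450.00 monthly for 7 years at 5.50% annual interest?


Present value of an ordinary annuity: PV = PMT × (1 − (1 + r)^(−n)) / r
Monthly rate r = 0.055/12 ≈ 0.00458333, n = 84
PV = $450.00 × (1 − (1 + 0.055/12)^(−84)) / (0.055/12)
PV = $450.00 × 69.589216
PV = $31,315.15

PV = PMT × (1-(1+r)^(-n))/r = $31,315.15


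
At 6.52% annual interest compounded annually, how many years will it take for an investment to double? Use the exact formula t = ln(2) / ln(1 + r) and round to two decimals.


Doubling condition: (1 + r)^t = 2
Take ln of both sides: t × ln(1 + r) = ln(2)
t = ln(2) / ln(1 + r)
t = 0.693147 / 0.063163
t = 10.97

t = ln(2) / ln(1 + r) = 10.97 years


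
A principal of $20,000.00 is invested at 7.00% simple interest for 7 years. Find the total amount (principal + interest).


Total amount formula: A = P(1 + rt) = P + P·r·t
Interest: I = P × r × t = $20,000.00 × 0.07 × 7 = $9,800.00
A = P + I = $20,000.00 + $9,800.00 = $29,800.00

A = P + I = P(1 + rt) = $29,800.00


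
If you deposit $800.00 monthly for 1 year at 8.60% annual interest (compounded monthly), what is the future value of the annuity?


Future value of an ordinary annuity: FV = PMT × ((1 + r)^n − 1) / r
Monthly rate r = 0.086/12 ≈ 0.00716667, n = 12
FV = $800.00 × ((1 + 0.086/12)^12 − 1) / (0.086/12)
FV = $800.00 × 12.484484
FV = $9,987.59

FV = PMT × ((1+r)^n - 1)/r = $9,987.59


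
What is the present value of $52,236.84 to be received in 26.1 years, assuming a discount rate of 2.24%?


Present value formula: PV = FV / (1 + r)^t
PV = $52,236.84 / (1 + 0.0224)^26.1
PV = $52,236.84 / 1.7828054
PV = $29,300.36

PV = FV / (1 + r)^t = $29,300.36


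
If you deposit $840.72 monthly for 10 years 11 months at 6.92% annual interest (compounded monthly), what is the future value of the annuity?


Future value of an ordinary annuity: FV = PMT × ((1 + r)^n − 1) / r
Monthly rate r = 0.0692/12 ≈ 0.00576667, n = 131
FV = $840.72 × ((1 + 0.0692/12)^131 − 1) / (0.0692/12)
FV = $840.72 × 194.899447
FV = $163,855.86

FV = PMT × ((1+r)^n - 1)/r = $163,855.86


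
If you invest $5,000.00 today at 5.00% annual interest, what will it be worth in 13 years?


Future value formula: FV = PV × (1 + r)^t
FV = $5,000.00 × (1 + 0.05)^13
FV = $5,000.00 × 1.8856491
FV = $9,428.25

FV = PV × (1 + r)^t = $9,428.25


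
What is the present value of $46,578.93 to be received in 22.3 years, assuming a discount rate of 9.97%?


Present value formula: PV = FV / (1 + r)^t
PV = $46,578.93 / (1 + 0.0997)^22.3
PV = $46,578.93 / 8.325594
PV = $5,594.67

PV = FV / (1 + r)^t = $5,594.67


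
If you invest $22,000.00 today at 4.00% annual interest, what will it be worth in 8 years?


Future value formula: FV = PV × (1 + r)^t
FV = $22,000.00 × (1 + 0.04)^8
FV = $22,000.00 × 1.368569
FV = $30,108.52

FV = PV × (1 + r)^t = $30,108.52


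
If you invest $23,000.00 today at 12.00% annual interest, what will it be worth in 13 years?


Future value formula: FV = PV × (1 + r)^t
FV = $23,000.00 × (1 + 0.12)^13
FV = $23,000.00 × 4.363493
FV = $100,360.34

FV = PV × (1 + r)^t = $100,360.34


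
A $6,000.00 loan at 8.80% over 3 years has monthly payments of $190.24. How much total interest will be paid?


Total paid over the life of the loan = PMT × n.
Total paid = $190.24 × 36 = $6,848.64
Total interest = total paid − principal = $6,848.64 − $6,000.00 = $848.64

Total interest = (PMT × n) - PV = $848.64


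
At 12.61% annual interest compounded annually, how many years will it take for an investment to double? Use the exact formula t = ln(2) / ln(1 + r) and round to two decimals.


Doubling condition: (1 + r)^t = 2
Take ln of both sides: t × ln(1 + r) = ln(2)
t = ln(2) / ln(1 + r)
t = 0.693147 / 0.118760
t = 5.84

t = ln(2) / ln(1 + r) = 5.84 years


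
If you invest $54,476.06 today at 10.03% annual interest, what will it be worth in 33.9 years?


Future value formula: FV = PV × (1 + r)^t
FV = $54,476.06 × (1 + 0.1003)^33.9
FV = $54,476.06 × 25.5403432
FV = $1,391,337.27

FV = PV × (1 + r)^t = $1,391,337.27


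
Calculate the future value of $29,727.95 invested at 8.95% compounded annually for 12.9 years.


Compound interest formula: A = P(1 + r/n)^(nt)
A = $29,727.95 × (1 + 0.0895/1)^(1 × 12.9)
Growth factor: (1 + 0.0895/1)^12.9 = 3.021561
A = $29,727.95 × 3.021561
A = $89,824.81

A = P(1 + r/n)^(nt) = $89,824.81


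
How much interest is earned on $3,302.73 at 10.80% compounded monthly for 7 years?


Compound interest earned = final amount − principal.
A = P(1 + r/n)^(nt) = $3,302.73 × (1 + 0.108/12)^(12 × 7) = $7,010.21
Interest = A − P = $7,010.21 − $3,302.73 = $3,707.48

Interest = A - P = $3,707.48


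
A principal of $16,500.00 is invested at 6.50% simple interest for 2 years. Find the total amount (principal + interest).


Total amount formula: A = P(1 + rt) = P + P·r·t
Interest: I = P × r × t = $16,500.00 × 0.065 × 2 = $2,145.00
A = P + I = $16,500.00 + $2,145.00 = $18,645.00

A = P + I = P(1 + rt) = $18,645.00


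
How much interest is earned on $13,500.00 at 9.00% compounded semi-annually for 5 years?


Compound interest earned = final amount − principal.
A = P(1 + r/n)^(nt) = $13,500.00 × (1 + 0.09/2)^(2 × 5) = $20,965.09
Interest = A − P = $20,965.09 − $13,500.00 = $7,465.09

Interest = A - P = $7,465.09


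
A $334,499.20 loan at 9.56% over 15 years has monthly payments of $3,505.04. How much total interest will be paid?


Total paid over the life of the loan = PMT × n.
Total paid = $3,505.04 × 180 = $630,907.20
Total interest = total paid − principal = $630,907.20 − $334,499.20 = $296,408.00

Total interest = (PMT × n) - PV = $296,408.00


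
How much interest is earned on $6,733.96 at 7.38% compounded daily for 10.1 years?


Compound interest earned = final amount − principal.
A = P(1 + r/n)^(nt) = $6,733.96 × (1 + 0.0738/365)^(365 × 10.1) = $14,189.01
Interest = A − P = $14,189.01 − $6,733.96 = $7,455.05

Interest = A - P = $7,455.05


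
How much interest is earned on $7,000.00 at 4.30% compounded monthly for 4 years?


Compound interest earned = final amount − principal.
A = P(1 + r/n)^(nt) = $7,000.00 × (1 + 0.043/12)^(12 × 4) = $8,311.19
Interest = A − P = $8,311.19 − $7,000.00 = $1,311.19

Interest = A - P = $1,311.19


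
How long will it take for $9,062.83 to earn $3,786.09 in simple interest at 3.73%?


Rearrange the simple interest formula for t:
I = P × r × t  ⇒  t = I / (P × r)
t = $3,786.09 / ($9,062.83 × 0.0373)
t = 11.2

t = I/(P×r) = 11.2 years


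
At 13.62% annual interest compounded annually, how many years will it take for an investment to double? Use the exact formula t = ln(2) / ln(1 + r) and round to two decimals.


Doubling condition: (1 + r)^t = 2
Take ln of both sides: t × ln(1 + r) = ln(2)
t = ln(2) / ln(1 + r)
t = 0.693147 / 0.127689
t = 5.43

t = ln(2) / ln(1 + r) = 5.43 years


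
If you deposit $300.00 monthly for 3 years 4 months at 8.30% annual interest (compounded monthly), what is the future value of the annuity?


Future value of an ordinary annuity: FV = PMT × ((1 + r)^n − 1) / r
Monthly rate r = 0.083/12 ≈ 0.00691667, n = 40
FV = $300.00 × ((1 + 0.083/12)^40 − 1) / (0.083/12)
FV = $300.00 × 45.899471
FV = $13,769.84

FV = PMT × ((1+r)^n - 1)/r = $13,769.84


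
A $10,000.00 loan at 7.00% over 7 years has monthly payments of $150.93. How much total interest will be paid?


Total paid over the life of the loan = PMT × n.
Total paid = $150.93 × 84 = $12,678.12
Total interest = total paid − principal = $12,678.12 − $10,000.00 = $2,678.12

Total interest = (PMT × n) - PV = $2,678.12


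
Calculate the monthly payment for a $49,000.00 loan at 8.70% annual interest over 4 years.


Loan payment formula: PMT = PV × r / (1 − (1 + r)^(−n))
Monthly rate r = 0.087/12 = 0.00725, n = 48 months
Denominator: 1 − (1 + 0.087/12)^(−48) = 0.293014
PMT = $49,000.00 × (0.087/12) / 0.293014
PMT = $1,212.40 per month

PMT = PV × r / (1-(1+r)^(-n)) = $1,212.40/month


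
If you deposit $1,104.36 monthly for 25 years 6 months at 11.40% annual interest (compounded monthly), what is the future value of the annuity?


Future value of an ordinary annuity: FV = PMT × ((1 + r)^n − 1) / r
Monthly rate r = 0.114/12 = 0.0095, n = 306
FV = $1,104.36 × ((1 + 0.114/12)^306 − 1) / (0.114/12)
FV = $1,104.36 × 1794.989367
FV = $1,982,314.46

FV = PMT × ((1+r)^n - 1)/r = $1,982,314.46


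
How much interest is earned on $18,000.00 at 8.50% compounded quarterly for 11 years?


Compound interest earned = final amount − principal.
A = P(1 + r/n)^(nt) = $18,000.00 × (1 + 0.085/4)^(4 × 11) = $45,402.90
Interest = A − P = $45,402.90 − $18,000.00 = $27,402.90

Interest = A - P = $27,402.90


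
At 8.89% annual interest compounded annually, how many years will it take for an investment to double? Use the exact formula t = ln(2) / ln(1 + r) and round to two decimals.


Doubling condition: (1 + r)^t = 2
Take ln of both sides: t × ln(1 + r) = ln(2)
t = ln(2) / ln(1 + r)
t = 0.693147 / 0.085168
t = 8.14

t = ln(2) / ln(1 + r) = 8.14 years


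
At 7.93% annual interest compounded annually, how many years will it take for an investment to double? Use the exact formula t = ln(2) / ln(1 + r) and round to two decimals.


Doubling condition: (1 + r)^t = 2
Take ln of both sides: t × ln(1 + r) = ln(2)
t = ln(2) / ln(1 + r)
t = 0.693147 / 0.076313
t = 9.08

t = ln(2) / ln(1 + r) = 9.08 years


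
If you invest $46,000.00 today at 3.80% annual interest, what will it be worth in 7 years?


Future value formula: FV = PV × (1 + r)^t
FV = $46,000.00 × (1 + 0.038)^7
FV = $46,000.00 × 1.2983192
FV = $59,722.68

FV = PV × (1 + r)^t = $59,722.68


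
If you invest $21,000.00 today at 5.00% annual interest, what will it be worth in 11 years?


Future value formula: FV = PV × (1 + r)^t
FV = $21,000.00 × (1 + 0.05)^11
FV = $21,000.00 × 1.7103394
FV = $35,917.13

FV = PV × (1 + r)^t = $35,917.13


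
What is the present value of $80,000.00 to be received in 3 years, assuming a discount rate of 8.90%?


Present value formula: PV = FV / (1 + r)^t
PV = $80,000.00 / (1 + 0.089)^3
PV = $80,000.00 / 1.291468
PV = $61,945.01

PV = FV / (1 + r)^t = $61,945.01


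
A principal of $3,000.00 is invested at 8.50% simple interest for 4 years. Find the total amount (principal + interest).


Total amount formula: A = P(1 + rt) = P + P·r·t
Interest: I = P × r × t = $3,000.00 × 0.085 × 4 = $1,020.00
A = P + I = $3,000.00 + $1,020.00 = $4,020.00

A = P + I = P(1 + rt) = $4,020.00


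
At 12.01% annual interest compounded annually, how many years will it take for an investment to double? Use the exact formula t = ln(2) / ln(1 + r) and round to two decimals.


Doubling condition: (1 + r)^t = 2
Take ln of both sides: t × ln(1 + r) = ln(2)
t = ln(2) / ln(1 + r)
t = 0.693147 / 0.113418
t = 6.11

t = ln(2) / ln(1 + r) = 6.11 years


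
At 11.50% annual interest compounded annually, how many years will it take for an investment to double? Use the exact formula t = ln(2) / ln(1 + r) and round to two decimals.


Doubling condition: (1 + r)^t = 2
Take ln of both sides: t × ln(1 + r) = ln(2)
t = ln(2) / ln(1 + r)
t = 0.693147 / 0.108854
t = 6.37

t = ln(2) / ln(1 + r) = 6.37 years


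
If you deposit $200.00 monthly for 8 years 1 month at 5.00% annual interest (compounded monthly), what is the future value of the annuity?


Future value of an ordinary annuity: FV = PMT × ((1 + r)^n − 1) / r
Monthly rate r = 0.05/12 ≈ 0.00416667, n = 97
FV = $200.00 × ((1 + 0.05/12)^97 − 1) / (0.05/12)
FV = $200.00 × 119.231098
FV = $23,846.22

FV = PMT × ((1+r)^n - 1)/r = $23,846.22


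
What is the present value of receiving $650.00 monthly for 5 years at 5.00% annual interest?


Present value of an ordinary annuity: PV = PMT × (1 − (1 + r)^(−n)) / r
Monthly rate r = 0.05/12 ≈ 0.00416667, n = 60
PV = $650.00 × (1 − (1 + 0.05/12)^(−60)) / (0.05/12)
PV = $650.00 × 52.990706
PV = $34,443.96

PV = PMT × (1-(1+r)^(-n))/r = $34,443.96


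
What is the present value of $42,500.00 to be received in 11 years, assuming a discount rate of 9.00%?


Present value formula: PV = FV / (1 + r)^t
PV = $42,500.00 / (1 + 0.09)^11
PV = $42,500.00 / 2.580426
PV = $16,470.15

PV = FV / (1 + r)^t = $16,470.15


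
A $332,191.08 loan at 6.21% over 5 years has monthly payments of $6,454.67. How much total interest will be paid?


Total paid over the life of the loan = PMT × n.
Total paid = $6,454.67 × 60 = $387,280.20
Total interest = total paid − principal = $387,280.20 − $332,191.08 = $55,089.12

Total interest = (PMT × n) - PV = $55,089.12


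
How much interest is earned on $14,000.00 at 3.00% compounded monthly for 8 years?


Compound interest earned = final amount − principal.
A = P(1 + r/n)^(nt) = $14,000.00 × (1 + 0.03/12)^(12 × 8) = $17,792.16
Interest = A − P = $17,792.16 − $14,000.00 = $3,792.16

Interest = A - P = $3,792.16


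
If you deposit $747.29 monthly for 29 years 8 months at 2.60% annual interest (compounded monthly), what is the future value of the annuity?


Future value of an ordinary annuity: FV = PMT × ((1 + r)^n − 1) / r
Monthly rate r = 0.026/12 ≈ 0.00216667, n = 356
FV = $747.29 × ((1 + 0.026/12)^356 − 1) / (0.026/12)
FV = $747.29 × 535.774195
FV = $400,378.70

FV = PMT × ((1+r)^n - 1)/r = $400,378.70


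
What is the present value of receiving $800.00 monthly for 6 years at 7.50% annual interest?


Present value of an ordinary annuity: PV = PMT × (1 − (1 + r)^(−n)) / r
Monthly rate r = 0.075/12 = 0.00625, n = 72
PV = $800.00 × (1 − (1 + 0.075/12)^(−72)) / (0.075/12)
PV = $800.00 × 57.836524
PV = $46,269.22

PV = PMT × (1-(1+r)^(-n))/r = $46,269.22


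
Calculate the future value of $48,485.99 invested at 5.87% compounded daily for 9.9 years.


Compound interest formula: A = P(1 + r/n)^(nt)
A = $48,485.99 × (1 + 0.0587/365)^(365 × 9.9)
Growth factor: (1 + 0.0587/365)^3613.5 = 1.7879743
A = $48,485.99 × 1.7879743
A = $86,691.70

A = P(1 + r/n)^(nt) = $86,691.70


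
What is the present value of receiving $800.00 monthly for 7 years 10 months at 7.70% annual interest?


Present value of an ordinary annuity: PV = PMT × (1 − (1 + r)^(−n)) / r
Monthly rate r = 0.077/12 ≈ 0.00641667, n = 94
PV = $800.00 × (1 − (1 + 0.077/12)^(−94)) / (0.077/12)
PV = $800.00 × 70.421038
PV = $56,336.83

PV = PMT × (1-(1+r)^(-n))/r = $56,336.83


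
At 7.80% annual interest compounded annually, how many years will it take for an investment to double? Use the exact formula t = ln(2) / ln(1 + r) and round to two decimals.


Doubling condition: (1 + r)^t = 2
Take ln of both sides: t × ln(1 + r) = ln(2)
t = ln(2) / ln(1 + r)
t = 0.693147 / 0.075107
t = 9.23

t = ln(2) / ln(1 + r) = 9.23 years


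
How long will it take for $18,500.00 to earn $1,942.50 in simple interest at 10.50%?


Rearrange the simple interest formula for t:
I = P × r × t  ⇒  t = I / (P × r)
t = $1,942.50 / ($18,500.00 × 0.105)
t = 1

t = I/(P×r) = 1 year


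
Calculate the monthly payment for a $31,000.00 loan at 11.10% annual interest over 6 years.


Loan payment formula: PMT = PV × r / (1 − (1 + r)^(−n))
Monthly rate r = 0.111/12 = 0.00925, n = 72 months
Denominator: 1 − (1 + 0.111/12)^(−72) = 0.484665
PMT = $31,000.00 × (0.111/12) / 0.484665
PMT = $591.65 per month

PMT = PV × r / (1-(1+r)^(-n)) = $591.65/month


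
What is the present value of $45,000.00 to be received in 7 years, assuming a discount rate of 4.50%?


Present value formula: PV = FV / (1 + r)^t
PV = $45,000.00 / (1 + 0.045)^7
PV = $45,000.00 / 1.360862
PV = $33,067.28

PV = FV / (1 + r)^t = $33,067.28


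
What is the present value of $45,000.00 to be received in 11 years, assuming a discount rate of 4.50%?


Present value formula: PV = FV / (1 + r)^t
PV = $45,000.00 / (1 + 0.045)^11
PV = $45,000.00 / 1.622853
PV = $27,728.94

PV = FV / (1 + r)^t = $27,728.94


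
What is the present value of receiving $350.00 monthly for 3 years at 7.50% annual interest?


Present value of an ordinary annuity: PV = PMT × (1 − (1 + r)^(−n)) / r
Monthly rate r = 0.075/12 = 0.00625, n = 36
PV = $350.00 × (1 − (1 + 0.075/12)^(−36)) / (0.075/12)
PV = $350.00 × 32.147913
PV = $11,251.77

PV = PMT × (1-(1+r)^(-n))/r = $11,251.77


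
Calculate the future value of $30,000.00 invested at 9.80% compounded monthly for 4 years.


Compound interest formula: A = P(1 + r/n)^(nt)
A = $30,000.00 × (1 + 0.098/12)^(12 × 4)
Growth factor: (1 + 0.098/12)^48 = 1.47758352
A = $30,000.00 × 1.47758352
A = $44,327.51

A = P(1 + r/n)^(nt) = $44,327.51


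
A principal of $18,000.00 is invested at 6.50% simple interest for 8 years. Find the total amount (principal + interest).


Total amount formula: A = P(1 + rt) = P + P·r·t
Interest: I = P × r × t = $18,000.00 × 0.065 × 8 = $9,360.00
A = P + I = $18,000.00 + $9,360.00 = $27,360.00

A = P + I = P(1 + rt) = $27,360.00


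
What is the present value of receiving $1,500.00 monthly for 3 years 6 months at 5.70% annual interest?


Present value of an ordinary annuity: PV = PMT × (1 − (1 + r)^(−n)) / r
Monthly rate r = 0.057/12 = 0.00475, n = 42
PV = $1,500.00 × (1 − (1 + 0.057/12)^(−42)) / (0.057/12)
PV = $1,500.00 × 37.994272
PV = $56,991.41

PV = PMT × (1-(1+r)^(-n))/r = $56,991.41


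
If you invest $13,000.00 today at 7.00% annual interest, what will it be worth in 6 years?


Future value formula: FV = PV × (1 + r)^t
FV = $13,000.00 × (1 + 0.07)^6
FV = $13,000.00 × 1.500730
FV = $19,509.49

FV = PV × (1 + r)^t = $19,509.49


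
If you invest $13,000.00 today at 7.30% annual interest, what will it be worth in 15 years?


Future value formula: FV = PV × (1 + r)^t
FV = $13,000.00 × (1 + 0.073)^15
FV = $13,000.00 × 2.877371
FV = $37,405.82

FV = PV × (1 + r)^t = $37,405.82


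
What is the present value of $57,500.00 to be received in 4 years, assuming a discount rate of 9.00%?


Present value formula: PV = FV / (1 + r)^t
PV = $57,500.00 / (1 + 0.09)^4
PV = $57,500.00 / 1.4115816
PV = $40,734.45

PV = FV / (1 + r)^t = $40,734.45


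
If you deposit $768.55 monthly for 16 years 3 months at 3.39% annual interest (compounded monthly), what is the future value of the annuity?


Future value of an ordinary annuity: FV = PMT × ((1 + r)^n − 1) / r
Monthly rate r = 0.0339/12 = 0.002825, n = 195
FV = $768.55 × ((1 + 0.0339/12)^195 − 1) / (0.0339/12)
FV = $768.55 × 259.618936
FV = $199,530.13

FV = PMT × ((1+r)^n - 1)/r = $199,530.13


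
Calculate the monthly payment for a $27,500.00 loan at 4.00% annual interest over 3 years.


Loan payment formula: PMT = PV × r / (1 − (1 + r)^(−n))
Monthly rate r = 0.04/12 ≈ 0.00333333, n = 36 months
Denominator: 1 − (1 + 0.04/12)^(−36) = 0.112903
PMT = $27,500.00 × (0.04/12) / 0.112903
PMT = $811.91 per month

PMT = PV × r / (1-(1+r)^(-n)) = $811.91/month


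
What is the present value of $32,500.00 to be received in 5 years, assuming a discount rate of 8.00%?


Present value formula: PV = FV / (1 + r)^t
PV = $32,500.00 / (1 + 0.08)^5
PV = $32,500.00 / 1.4693281
PV = $22,118.95

PV = FV / (1 + r)^t = $22,118.95


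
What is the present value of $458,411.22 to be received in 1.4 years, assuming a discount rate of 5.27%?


Present value formula: PV = FV / (1 + r)^t
PV = $458,411.22 / (1 + 0.0527)^1.4
PV = $458,411.22 / 1.0745496
PV = $426,607.78

PV = FV / (1 + r)^t = $426,607.78


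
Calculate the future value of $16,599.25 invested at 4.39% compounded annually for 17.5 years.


Compound interest formula: A = P(1 + r/n)^(nt)
A = $16,599.25 × (1 + 0.0439/1)^(1 × 17.5)
Growth factor: (1 + 0.0439/1)^17.5 = 2.120951
A = $16,599.25 × 2.120951
A = $35,206.20

A = P(1 + r/n)^(nt) = $35,206.20


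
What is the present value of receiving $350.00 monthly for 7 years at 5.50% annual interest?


Present value of an ordinary annuity: PV = PMT × (1 − (1 + r)^(−n)) / r
Monthly rate r = 0.055/12 ≈ 0.00458333, n = 84
PV = $350.00 × (1 − (1 + 0.055/12)^(−84)) / (0.055/12)
PV = $350.00 × 69.589216
PV = $24,356.23

PV = PMT × (1-(1+r)^(-n))/r = $24,356.23


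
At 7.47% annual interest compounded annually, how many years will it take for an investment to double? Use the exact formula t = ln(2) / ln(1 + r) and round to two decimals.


Doubling condition: (1 + r)^t = 2
Take ln of both sides: t × ln(1 + r) = ln(2)
t = ln(2) / ln(1 + r)
t = 0.693147 / 0.072042
t = 9.62

t = ln(2) / ln(1 + r) = 9.62 years


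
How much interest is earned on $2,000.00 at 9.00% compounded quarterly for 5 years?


Compound interest earned = final amount − principal.
A = P(1 + r/n)^(nt) = $2,000.00 × (1 + 0.09/4)^(4 × 5) = $3,121.02
Interest = A − P = $3,121.02 − $2,000.00 = $1,121.02

Interest = A - P = $1,121.02


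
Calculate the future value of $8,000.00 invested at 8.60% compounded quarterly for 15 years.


Compound interest formula: A = P(1 + r/n)^(nt)
A = $8,000.00 × (1 + 0.086/4)^(4 × 15)
Growth factor: (1 + 0.086/4)^60 = 3.583458
A = $8,000.00 × 3.583458
A = $28,667.66

A = P(1 + r/n)^(nt) = $28,667.66


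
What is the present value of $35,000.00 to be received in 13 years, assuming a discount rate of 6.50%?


Present value formula: PV = FV / (1 + r)^t
PV = $35,000.00 / (1 + 0.065)^13
PV = $35,000.00 / 2.267487
PV = $15,435.59

PV = FV / (1 + r)^t = $15,435.59


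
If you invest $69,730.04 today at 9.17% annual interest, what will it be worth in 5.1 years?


Future value formula: FV = PV × (1 + r)^t
FV = $69,730.04 × (1 + 0.0917)^5.1
FV = $69,730.04 × 1.5643246
FV = $109,080.42

FV = PV × (1 + r)^t = $109,080.42


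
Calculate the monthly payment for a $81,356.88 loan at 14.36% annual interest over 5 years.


Loan payment formula: PMT = PV × r / (1 − (1 + r)^(−n))
Monthly rate r = 0.1436/12 ≈ 0.01196667, n = 60 months
Denominator: 1 − (1 + 0.1436/12)^(−60) = 0.510190
PMT = $81,356.88 × (0.1436/12) / 0.510190
PMT = $1,908.25 per month

PMT = PV × r / (1-(1+r)^(-n)) = $1,908.25/month


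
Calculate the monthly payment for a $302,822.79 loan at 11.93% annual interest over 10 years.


Loan payment formula: PMT = PV × r / (1 − (1 + r)^(−n))
Monthly rate r = 0.1193/12 ≈ 0.00994167, n = 120 months
Denominator: 1 − (1 + 0.1193/12)^(−120) = 0.694898
PMT = $302,822.79 × (0.1193/12) / 0.694898
PMT = $4,332.38 per month

PMT = PV × r / (1-(1+r)^(-n)) = $4,332.38/month


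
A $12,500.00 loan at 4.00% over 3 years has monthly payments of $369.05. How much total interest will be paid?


Total paid over the life of the loan = PMT × n.
Total paid = $369.05 × 36 = $13,285.80
Total interest = total paid − principal = $13,285.80 − $12,500.00 = $785.80

Total interest = (PMT × n) - PV = $785.80


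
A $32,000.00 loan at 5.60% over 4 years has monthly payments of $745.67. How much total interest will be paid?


Total paid over the life of the loan = PMT × n.
Total paid = $745.67 × 48 = $35,792.16
Total interest = total paid − principal = $35,792.16 − $32,000.00 = $3,792.16

Total interest = (PMT × n) - PV = $3,792.16


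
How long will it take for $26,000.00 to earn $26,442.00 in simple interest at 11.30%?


Rearrange the simple interest formula for t:
I = P × r × t  ⇒  t = I / (P × r)
t = $26,442.00 / ($26,000.00 × 0.113)
t = 9

t = I/(P×r) = 9 years


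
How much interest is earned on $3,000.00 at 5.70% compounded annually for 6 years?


Compound interest earned = final amount − principal.
A = P(1 + r/n)^(nt) = $3,000.00 × (1 + 0.057/1)^(1 × 6) = $4,183.80
Interest = A − P = $4,183.80 − $3,000.00 = $1,183.80

Interest = A - P = $1,183.80


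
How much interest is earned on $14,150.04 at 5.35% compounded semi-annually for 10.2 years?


Compound interest earned = final amount − principal.
A = P(1 + r/n)^(nt) = $14,150.04 × (1 + 0.0535/2)^(2 × 10.2) = $24,245.87
Interest = A − P = $24,245.87 − $14,150.04 = $10,095.83

Interest = A - P = $10,095.83


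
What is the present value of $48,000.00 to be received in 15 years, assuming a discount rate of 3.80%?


Present value formula: PV = FV / (1 + r)^t
PV = $48,000.00 / (1 + 0.038)^15
PV = $48,000.00 / 1.749687
PV = $27,433.48

PV = FV / (1 + r)^t = $27,433.48


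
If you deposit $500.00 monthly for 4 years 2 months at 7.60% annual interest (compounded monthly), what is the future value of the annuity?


Future value of an ordinary annuity: FV = PMT × ((1 + r)^n − 1) / r
Monthly rate r = 0.076/12 ≈ 0.00633333, n = 50
FV = $500.00 × ((1 + 0.076/12)^50 − 1) / (0.076/12)
FV = $500.00 × 58.606593
FV = $29,303.30

FV = PMT × ((1+r)^n - 1)/r = $29,303.30


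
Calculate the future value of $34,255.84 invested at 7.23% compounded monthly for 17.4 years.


Compound interest formula: A = P(1 + r/n)^(nt)
A = $34,255.84 × (1 + 0.0723/12)^(12 × 17.4)
Growth factor: (1 + 0.0723/12)^208.8 = 3.505192
A = $34,255.84 × 3.505192
A = $120,073.30

A = P(1 + r/n)^(nt) = $120,073.30


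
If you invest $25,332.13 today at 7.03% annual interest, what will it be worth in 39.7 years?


Future value formula: FV = PV × (1 + r)^t
FV = $25,332.13 × (1 + 0.0703)^39.7
FV = $25,332.13 × 14.837795
FV = $375,872.95

FV = PV × (1 + r)^t = $375,872.95


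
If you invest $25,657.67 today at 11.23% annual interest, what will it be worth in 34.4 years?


Future value formula: FV = PV × (1 + r)^t
FV = $25,657.67 × (1 + 0.1123)^34.4
FV = $25,657.67 × 38.907618
FV = $998,278.82

FV = PV × (1 + r)^t = $998,278.82


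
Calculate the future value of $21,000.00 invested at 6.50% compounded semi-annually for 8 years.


Compound interest formula: A = P(1 + r/n)^(nt)
A = $21,000.00 × (1 + 0.065/2)^(2 × 8)
Growth factor: (1 + 0.065/2)^16 = 1.6681725
A = $21,000.00 × 1.6681725
A = $35,031.62

A = P(1 + r/n)^(nt) = $35,031.62


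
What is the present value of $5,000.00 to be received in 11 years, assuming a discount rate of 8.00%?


Present value formula: PV = FV / (1 + r)^t
PV = $5,000.00 / (1 + 0.08)^11
PV = $5,000.00 / 2.331639
PV = $2,144.41

PV = FV / (1 + r)^t = $2,144.41


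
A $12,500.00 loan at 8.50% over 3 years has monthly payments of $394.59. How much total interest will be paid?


Total paid over the life of the loan = PMT × n.
Total paid = $394.59 × 36 = $14,205.24
Total interest = total paid − principal = $14,205.24 − $12,500.00 = $1,705.24

Total interest = (PMT × n) - PV = $1,705.24


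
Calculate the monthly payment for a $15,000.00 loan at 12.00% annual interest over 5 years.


Loan payment formula: PMT = PV × r / (1 − (1 + r)^(−n))
Monthly rate r = 0.12/12 = 0.01, n = 60 months
Denominator: 1 − (1 + 0.12/12)^(−60) = 0.449550
PMT = $15,000.00 × (0.12/12) / 0.449550
PMT = $333.67 per month

PMT = PV × r / (1-(1+r)^(-n)) = $333.67/month


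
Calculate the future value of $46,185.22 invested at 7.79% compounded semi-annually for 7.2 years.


Compound interest formula: A = P(1 + r/n)^(nt)
A = $46,185.22 × (1 + 0.0779/2)^(2 × 7.2)
Growth factor: (1 + 0.0779/2)^14.4 = 1.733656
A = $46,185.22 × 1.733656
A = $80,069.28

A = P(1 + r/n)^(nt) = $80,069.28
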